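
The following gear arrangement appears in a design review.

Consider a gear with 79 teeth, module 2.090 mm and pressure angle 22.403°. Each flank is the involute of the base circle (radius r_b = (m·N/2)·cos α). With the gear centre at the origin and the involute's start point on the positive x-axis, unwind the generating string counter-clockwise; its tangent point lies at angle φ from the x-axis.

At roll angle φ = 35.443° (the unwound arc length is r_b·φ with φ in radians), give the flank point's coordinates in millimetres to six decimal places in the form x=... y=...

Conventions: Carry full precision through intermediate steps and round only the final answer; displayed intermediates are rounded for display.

topology: single-mesh involute geometry — m = 2.090, N = 79
pitch radius r_p = m·N/2 = 2.090·79/2 = 82.555000
base radius r_b = r_p·cos α = 82.555000·cos 22.403° = 76.324250
roll angle φ = 35.443° = 0.61859705 rad
x = r_b·(cos φ + φ·sin φ) = 89.559850
y = r_b·(sin φ − φ·cos φ) = 5.795009

x=89.559850 y=5.795009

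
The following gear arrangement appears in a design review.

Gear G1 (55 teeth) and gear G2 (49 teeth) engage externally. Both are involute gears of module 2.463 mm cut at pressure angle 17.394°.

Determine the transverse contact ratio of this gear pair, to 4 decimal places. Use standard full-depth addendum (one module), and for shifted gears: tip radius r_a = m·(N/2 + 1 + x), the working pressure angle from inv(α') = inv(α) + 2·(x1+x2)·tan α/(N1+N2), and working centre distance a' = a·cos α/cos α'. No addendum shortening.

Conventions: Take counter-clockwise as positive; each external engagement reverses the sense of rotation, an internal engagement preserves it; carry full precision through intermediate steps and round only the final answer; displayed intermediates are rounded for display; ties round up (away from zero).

1.9188

single-mesh involute tooth geometry (55T engaging 49T at module 2.463)
base radii: r_b1 = 64.635204, r_b2 = 57.584091
tip radii: r_a1 = 70.195500, r_a2 = 62.806500
no profile shift: α' = α, a' = a
action lengths: √(r_a1²−r_b1²) = 27.380626, √(r_a2²−r_b2²) = 25.074468
base pitch p_b = π·m·cos α = 7.383908
CR = (27.380626 + 25.074468 − 128.076000·sin 17.39400°)/7.383908 = 1.918759
contact ratio ≈ 1.9188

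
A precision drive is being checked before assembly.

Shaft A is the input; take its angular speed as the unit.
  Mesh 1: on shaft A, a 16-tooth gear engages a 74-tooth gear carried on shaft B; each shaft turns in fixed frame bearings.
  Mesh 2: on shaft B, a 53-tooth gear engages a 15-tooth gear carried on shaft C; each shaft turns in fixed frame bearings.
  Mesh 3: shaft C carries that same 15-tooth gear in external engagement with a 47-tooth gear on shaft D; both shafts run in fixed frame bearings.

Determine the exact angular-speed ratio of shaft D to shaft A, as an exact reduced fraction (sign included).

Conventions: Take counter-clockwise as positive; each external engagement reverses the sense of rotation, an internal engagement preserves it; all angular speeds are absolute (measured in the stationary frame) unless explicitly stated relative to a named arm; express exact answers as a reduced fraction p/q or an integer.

-424/1739

class = fixed-axis compound train [3 meshes; 3 ratios multiply, 3 sense flips]
mesh 1 [16T→74T]: running ratio 8/37, sense −
mesh 2 [53T→15T]: running ratio 424/555, sense +
mesh 3 [15T→47T]: running ratio 424/1739, sense −
ω_out/ω_in = -424/1739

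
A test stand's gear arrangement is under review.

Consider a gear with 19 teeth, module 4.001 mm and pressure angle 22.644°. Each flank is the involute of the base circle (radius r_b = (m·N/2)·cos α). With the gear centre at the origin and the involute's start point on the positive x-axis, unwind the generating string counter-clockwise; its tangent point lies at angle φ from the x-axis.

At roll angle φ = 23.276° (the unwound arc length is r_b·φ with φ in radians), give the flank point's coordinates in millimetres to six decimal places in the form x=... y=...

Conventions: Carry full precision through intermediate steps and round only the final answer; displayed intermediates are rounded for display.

x=37.855838 y=0.771091

single-mesh involute tooth geometry (19T wheel at module 4.001)
pitch radius r_p = m·N/2 = 4.001·19/2 = 38.009500
base radius r_b = r_p·cos α = 38.009500·cos 22.644° = 35.079531
roll angle φ = 23.276° = 0.40624284 rad
x = r_b·(cos φ + φ·sin φ) = 37.855838
y = r_b·(sin φ − φ·cos φ) = 0.771091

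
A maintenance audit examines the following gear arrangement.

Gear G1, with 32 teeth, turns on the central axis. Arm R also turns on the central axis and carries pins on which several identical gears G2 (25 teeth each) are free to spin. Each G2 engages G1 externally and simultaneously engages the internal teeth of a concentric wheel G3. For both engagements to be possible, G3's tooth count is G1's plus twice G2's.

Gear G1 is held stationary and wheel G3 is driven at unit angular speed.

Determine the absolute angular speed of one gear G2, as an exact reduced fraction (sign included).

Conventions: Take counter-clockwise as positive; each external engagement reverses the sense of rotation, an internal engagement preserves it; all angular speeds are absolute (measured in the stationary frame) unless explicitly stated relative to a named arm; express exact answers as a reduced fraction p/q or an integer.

41/25

recognized (axles ride arm R): planetary set, 32/25/82 teeth
ring teeth: 32 + 2·25 = 82
32(ω_sun−ω_arm) = −82(ω_ring−ω_arm),  ω_sun = 0, ω_ring = 1
32(0−ω_arm) = −82(1−ω_arm)  ⇒  114·ω_arm = 82  ⇒  ω_arm = 41/57
sun–planet mesh: 32·(0−41/57) = −25·(ω_p−ω_arm)  ⇒  ω_p−ω_arm = 1312/1425
ω_p = 41/57 + 1312/1425 = 41/25
exact speed ratio = 41/25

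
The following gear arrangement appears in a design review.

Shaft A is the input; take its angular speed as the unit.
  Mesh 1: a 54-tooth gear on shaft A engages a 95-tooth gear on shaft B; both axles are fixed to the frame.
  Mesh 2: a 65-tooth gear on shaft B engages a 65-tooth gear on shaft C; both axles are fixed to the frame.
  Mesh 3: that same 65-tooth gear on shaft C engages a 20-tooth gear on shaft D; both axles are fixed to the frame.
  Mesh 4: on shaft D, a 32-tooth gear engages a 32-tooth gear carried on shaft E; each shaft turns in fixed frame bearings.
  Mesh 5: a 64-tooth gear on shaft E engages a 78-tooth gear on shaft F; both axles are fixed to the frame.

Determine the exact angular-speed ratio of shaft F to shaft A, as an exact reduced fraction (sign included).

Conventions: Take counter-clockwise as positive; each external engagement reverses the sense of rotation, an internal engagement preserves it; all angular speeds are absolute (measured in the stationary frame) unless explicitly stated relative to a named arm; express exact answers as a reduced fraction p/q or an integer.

-144/95

class = fixed-axis compound train [5 meshes; 5 ratios multiply, 5 sense flips]
mesh 1 [54T→95T]: running ratio 54/95, sense −
mesh 2 [65T→65T]: running ratio 54/95, sense +
mesh 3 [65T→20T]: running ratio 351/190, sense −
mesh 4 [32T→32T]: running ratio 351/190, sense +
mesh 5 [64T→78T]: running ratio 144/95, sense −
ω_out/ω_in = -144/95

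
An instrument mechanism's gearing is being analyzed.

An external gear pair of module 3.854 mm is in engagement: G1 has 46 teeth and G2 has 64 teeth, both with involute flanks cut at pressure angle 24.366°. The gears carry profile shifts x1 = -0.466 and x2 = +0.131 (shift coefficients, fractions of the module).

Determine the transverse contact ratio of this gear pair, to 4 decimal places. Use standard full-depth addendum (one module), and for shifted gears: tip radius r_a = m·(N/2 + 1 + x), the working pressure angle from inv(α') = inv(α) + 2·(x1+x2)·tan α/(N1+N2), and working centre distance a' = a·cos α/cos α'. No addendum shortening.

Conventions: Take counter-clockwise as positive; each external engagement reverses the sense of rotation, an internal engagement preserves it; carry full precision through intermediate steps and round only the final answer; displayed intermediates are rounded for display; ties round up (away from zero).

topology: single-mesh involute geometry — m = 3.854, 46T/64T pair
base radii: r_b1 = 80.746537, r_b2 = 112.343008
tip radii: r_a1 = 90.700036, r_a2 = 127.686874
inv(α') = inv(24.366°) + 2·(-0.466+0.131)·tan α/(46+64) = 0.02487926  ⇒  α' = 23.56624°
a' = a·cos α / cos α' = 211.9700·cos 24.366°/cos 23.56624° = 210.658810
action lengths: √(r_a1²−r_b1²) = 41.309725, √(r_a2²−r_b2²) = 60.687614
base pitch p_b = π·m·cos α = 11.029249
CR = (41.309725 + 60.687614 − 210.658810·sin 23.56624°)/11.029249 = 1.611538
contact ratio ≈ 1.6115

1.6115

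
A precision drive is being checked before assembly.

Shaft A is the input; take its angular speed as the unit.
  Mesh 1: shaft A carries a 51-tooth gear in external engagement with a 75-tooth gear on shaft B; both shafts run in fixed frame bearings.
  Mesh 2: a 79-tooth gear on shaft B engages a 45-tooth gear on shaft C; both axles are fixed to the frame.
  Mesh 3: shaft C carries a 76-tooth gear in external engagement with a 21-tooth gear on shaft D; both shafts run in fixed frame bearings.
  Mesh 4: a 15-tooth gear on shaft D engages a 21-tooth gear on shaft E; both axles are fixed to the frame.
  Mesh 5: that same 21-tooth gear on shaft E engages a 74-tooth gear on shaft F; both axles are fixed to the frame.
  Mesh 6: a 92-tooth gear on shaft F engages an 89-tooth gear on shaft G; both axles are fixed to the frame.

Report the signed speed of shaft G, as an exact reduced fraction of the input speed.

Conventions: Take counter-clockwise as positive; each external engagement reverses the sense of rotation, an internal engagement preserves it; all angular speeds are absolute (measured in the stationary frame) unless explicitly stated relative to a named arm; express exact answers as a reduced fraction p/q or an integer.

6-mesh fixed-axis compound train (all bearings frame-fixed)
mesh 1 [51T→75T]: |ω|/ω_in = 1×51/75 = 17/25, sense flips to −
mesh 2 [79T→45T]: |ω|/ω_in = (17/25)×79/45 = 1343/1125, sense flips to +
mesh 3 [76T→21T]: |ω|/ω_in = (1343/1125)×76/21 = 102068/23625, sense flips to −
mesh 4 [15T→21T]: |ω|/ω_in = (102068/23625)×15/21 = 102068/33075, sense flips to +
mesh 5 [21T→74T]: |ω|/ω_in = (102068/33075)×21/74 = 51034/58275, sense flips to −
mesh 6 [92T→89T]: |ω|/ω_in = (51034/58275)×92/89 = 4695128/5186475, sense flips to +
signed output speed (× input speed) = 4695128/5186475

4695128/5186475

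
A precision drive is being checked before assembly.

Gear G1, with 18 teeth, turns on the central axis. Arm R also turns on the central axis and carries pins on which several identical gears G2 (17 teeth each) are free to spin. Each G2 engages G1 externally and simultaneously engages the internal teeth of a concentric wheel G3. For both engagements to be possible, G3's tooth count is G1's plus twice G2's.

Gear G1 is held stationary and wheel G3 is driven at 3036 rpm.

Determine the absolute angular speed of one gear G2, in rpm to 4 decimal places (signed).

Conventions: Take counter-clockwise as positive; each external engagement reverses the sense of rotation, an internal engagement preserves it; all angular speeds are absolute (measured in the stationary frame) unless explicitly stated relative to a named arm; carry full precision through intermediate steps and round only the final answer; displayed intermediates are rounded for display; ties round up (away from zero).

planetary set (18T centre, 17T on arm, 52T internal) — Willis relation
normalise by the input: solve with ω_ring = 1, then scale by 3036 rpm
ring teeth: 18 + 2·17 = 52
18(ω_sun−ω_arm) = −52(ω_ring−ω_arm),  ω_sun = 0, ω_ring = 1
18(0−ω_arm) = −52(1−ω_arm)  ⇒  70·ω_arm = 52  ⇒  ω_arm = 26/35
sun–planet mesh: 18·(0−26/35) = −17·(ω_p−ω_arm)  ⇒  ω_p−ω_arm = 468/595
ω_p = 26/35 + 468/595 = 26/17
scale: ω_p = 26/17 × 3036 rpm = +4643.2941 rpm

+4643.2941 rpm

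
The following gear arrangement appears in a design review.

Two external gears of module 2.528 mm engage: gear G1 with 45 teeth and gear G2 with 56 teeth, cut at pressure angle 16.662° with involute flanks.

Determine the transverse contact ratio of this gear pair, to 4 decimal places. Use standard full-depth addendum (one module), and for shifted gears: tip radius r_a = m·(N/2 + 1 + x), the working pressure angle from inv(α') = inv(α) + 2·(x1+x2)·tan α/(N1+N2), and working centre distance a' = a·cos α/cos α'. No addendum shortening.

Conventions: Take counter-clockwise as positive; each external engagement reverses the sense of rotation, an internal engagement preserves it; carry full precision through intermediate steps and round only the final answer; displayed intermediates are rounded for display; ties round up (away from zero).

topology: single-mesh involute geometry — m = 2.528, 45T/56T pair
base radii: r_b1 = 54.491772, r_b2 = 67.811983
tip radii: r_a1 = 59.408000, r_a2 = 73.312000
no profile shift: α' = α, a' = a
action lengths: √(r_a1²−r_b1²) = 23.663416, √(r_a2²−r_b2²) = 27.860085
base pitch p_b = π·m·cos α = 7.608487
CR = (23.663416 + 27.860085 − 127.664000·sin 16.66200°)/7.608487 = 1.960839
contact ratio ≈ 1.9608

1.9608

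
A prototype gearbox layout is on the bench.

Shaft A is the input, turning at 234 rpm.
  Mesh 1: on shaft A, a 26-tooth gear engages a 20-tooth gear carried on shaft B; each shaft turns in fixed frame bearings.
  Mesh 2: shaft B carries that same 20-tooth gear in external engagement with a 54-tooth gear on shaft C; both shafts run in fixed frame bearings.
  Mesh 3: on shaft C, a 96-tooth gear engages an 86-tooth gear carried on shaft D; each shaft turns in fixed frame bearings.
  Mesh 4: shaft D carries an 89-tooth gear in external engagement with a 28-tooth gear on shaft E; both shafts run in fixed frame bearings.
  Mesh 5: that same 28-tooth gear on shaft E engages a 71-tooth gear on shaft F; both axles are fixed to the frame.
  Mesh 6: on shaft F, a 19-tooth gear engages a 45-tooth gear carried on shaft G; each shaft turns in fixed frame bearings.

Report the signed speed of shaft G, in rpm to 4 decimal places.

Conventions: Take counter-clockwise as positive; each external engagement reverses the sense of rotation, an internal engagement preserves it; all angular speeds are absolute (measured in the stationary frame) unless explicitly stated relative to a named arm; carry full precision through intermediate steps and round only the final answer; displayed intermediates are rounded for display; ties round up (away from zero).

6-mesh fixed-axis compound train (all bearings frame-fixed)
mesh 1 [26T→20T]: ω = 234.0000×26/20 = 304.2000 rpm, sense flips to −
mesh 2 [20T→54T]: ω = 304.2000×20/54 = 112.6667 rpm, sense flips to +
mesh 3 [96T→86T]: ω = 112.6667×96/86 = 125.7674 rpm, sense flips to −
mesh 4 [89T→28T]: ω = 125.7674×89/28 = 399.7608 rpm, sense flips to +
mesh 5 [28T→71T]: ω = 399.7608×28/71 = 157.6521 rpm, sense flips to −
mesh 6 [19T→45T]: ω = 157.6521×19/45 = 66.5642 rpm, sense flips to +
signed output speed = +66.5642 rpm

+66.5642 rpm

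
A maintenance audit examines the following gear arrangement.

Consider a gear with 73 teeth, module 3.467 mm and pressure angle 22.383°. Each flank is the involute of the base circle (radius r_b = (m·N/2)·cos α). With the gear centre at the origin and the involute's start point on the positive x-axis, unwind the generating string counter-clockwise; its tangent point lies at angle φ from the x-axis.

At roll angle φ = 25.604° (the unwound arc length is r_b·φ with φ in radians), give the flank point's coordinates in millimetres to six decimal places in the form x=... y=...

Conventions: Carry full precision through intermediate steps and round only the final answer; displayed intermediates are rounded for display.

x=128.117985 y=3.411654

recognized (one wheel, involute flank): single-mesh tooth geometry, m = 3.467, N = 73
pitch radius r_p = m·N/2 = 3.467·73/2 = 126.545500
base radius r_b = r_p·cos α = 126.545500·cos 22.383° = 117.011443
roll angle φ = 25.604° = 0.44687410 rad
x = r_b·(cos φ + φ·sin φ) = 128.117985
y = r_b·(sin φ − φ·cos φ) = 3.411654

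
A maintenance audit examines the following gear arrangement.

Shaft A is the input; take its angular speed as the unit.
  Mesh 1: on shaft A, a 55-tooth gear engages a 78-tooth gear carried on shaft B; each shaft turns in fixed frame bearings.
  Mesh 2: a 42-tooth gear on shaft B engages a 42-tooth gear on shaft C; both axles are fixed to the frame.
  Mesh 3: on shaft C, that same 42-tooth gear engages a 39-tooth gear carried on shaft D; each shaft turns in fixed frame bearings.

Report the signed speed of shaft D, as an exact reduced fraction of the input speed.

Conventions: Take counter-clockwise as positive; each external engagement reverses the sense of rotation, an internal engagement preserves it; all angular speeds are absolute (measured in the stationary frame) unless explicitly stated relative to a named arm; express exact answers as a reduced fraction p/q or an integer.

3-mesh fixed-axis compound train (all bearings frame-fixed)
mesh 1 [55T→78T]: |ω|/ω_in = 1×55/78 = 55/78, sense flips to −
mesh 2 [42T→42T]: |ω|/ω_in = (55/78)×42/42 = 55/78, sense flips to +
mesh 3 [42T→39T]: |ω|/ω_in = (55/78)×42/39 = 385/507, sense flips to −
signed output speed (× input speed) = -385/507

-385/507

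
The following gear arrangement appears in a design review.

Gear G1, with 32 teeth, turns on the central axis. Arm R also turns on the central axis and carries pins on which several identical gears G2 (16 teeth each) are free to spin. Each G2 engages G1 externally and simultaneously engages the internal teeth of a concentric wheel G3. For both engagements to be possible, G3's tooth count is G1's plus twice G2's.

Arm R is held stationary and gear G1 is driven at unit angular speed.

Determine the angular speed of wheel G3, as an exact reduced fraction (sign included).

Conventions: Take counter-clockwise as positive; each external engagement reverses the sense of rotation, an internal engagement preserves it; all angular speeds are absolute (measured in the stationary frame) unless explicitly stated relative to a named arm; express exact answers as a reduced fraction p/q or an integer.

recognized (axles ride arm R): planetary set, 32/16/64 teeth
ring teeth: 32 + 2·16 = 64
32(ω_sun−ω_arm) = −64(ω_ring−ω_arm),  ω_arm = 0, ω_sun = 1
ω_ring = 0 − (32/64)(1−0) = -1/2
exact speed ratio = -1/2

-1/2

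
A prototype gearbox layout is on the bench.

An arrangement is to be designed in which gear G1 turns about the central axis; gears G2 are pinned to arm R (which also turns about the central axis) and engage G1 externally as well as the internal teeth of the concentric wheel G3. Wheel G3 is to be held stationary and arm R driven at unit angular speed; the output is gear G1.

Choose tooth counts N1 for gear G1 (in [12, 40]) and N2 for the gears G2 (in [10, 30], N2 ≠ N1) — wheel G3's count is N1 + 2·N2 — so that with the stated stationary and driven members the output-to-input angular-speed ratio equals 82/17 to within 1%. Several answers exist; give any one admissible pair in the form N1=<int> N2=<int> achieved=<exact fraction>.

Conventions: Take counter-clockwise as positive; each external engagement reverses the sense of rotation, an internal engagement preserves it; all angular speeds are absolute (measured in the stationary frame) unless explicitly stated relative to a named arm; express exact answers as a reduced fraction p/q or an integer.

N1=17 N2=24 achieved=82/17

class = planetary set [ratio 82/17 wanted; Willis about the carrier]
Willis with ω_ring = 0: ω_sun/ω_arm = (N1+N3)/N1; set equal to 82/17  ⇒  N3/N1 = 82/17 − 1 = 65/17
N3 = N1 + 2·N2  ⇒  N2/N1 = (N3/N1 − 1)/2 = (65/17 − 1)/2 = 24/17
smallest multiple with N1 ≥ 12 and N2 ≥ 10: k = 1  ⇒  N1 = 1·17 = 17, N2 = 1·24 = 24 (N1 ≤ 40, N2 ≤ 30, N2 ≠ N1 ✓), N3 = 17 + 2·24 = 65
check: (N1+N3)/N1 with N1 = 17, N3 = 65 gives 82/17; |achieved − target| = 0 ≤ 41/850 ✓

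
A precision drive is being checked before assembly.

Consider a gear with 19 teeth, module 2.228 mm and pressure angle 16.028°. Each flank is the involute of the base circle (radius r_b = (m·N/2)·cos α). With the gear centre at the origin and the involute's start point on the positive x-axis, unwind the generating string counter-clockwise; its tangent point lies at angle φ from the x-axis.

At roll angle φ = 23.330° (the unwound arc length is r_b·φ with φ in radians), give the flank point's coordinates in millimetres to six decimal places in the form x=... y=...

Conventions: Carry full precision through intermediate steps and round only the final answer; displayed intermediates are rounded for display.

x=21.960400 y=0.450253

topology: single-mesh involute geometry — m = 2.228, N = 19
pitch radius r_p = m·N/2 = 2.228·19/2 = 21.166000
base radius r_b = r_p·cos α = 21.166000·cos 16.028° = 20.343212
roll angle φ = 23.330° = 0.40718531 rad
x = r_b·(cos φ + φ·sin φ) = 21.960400
y = r_b·(sin φ − φ·cos φ) = 0.450253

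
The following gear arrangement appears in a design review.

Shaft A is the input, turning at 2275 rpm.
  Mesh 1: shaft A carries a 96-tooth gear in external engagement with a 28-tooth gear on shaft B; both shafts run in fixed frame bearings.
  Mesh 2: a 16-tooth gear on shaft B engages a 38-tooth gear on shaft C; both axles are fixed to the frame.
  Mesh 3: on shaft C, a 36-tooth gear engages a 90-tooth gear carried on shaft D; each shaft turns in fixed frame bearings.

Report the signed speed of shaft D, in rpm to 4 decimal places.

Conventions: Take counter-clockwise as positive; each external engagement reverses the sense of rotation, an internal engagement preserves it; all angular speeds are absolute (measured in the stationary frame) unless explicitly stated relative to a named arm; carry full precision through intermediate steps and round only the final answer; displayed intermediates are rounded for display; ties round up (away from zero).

-1313.6842 rpm

recognized (4 fixed axles, 3 meshes): fixed-axis compound train
mesh 1 [96T→28T]: ω = 2275.0000×96/28 = 7800.0000 rpm, sense flips to −
mesh 2 [16T→38T]: ω = 7800.0000×16/38 = 3284.2105 rpm, sense flips to +
mesh 3 [36T→90T]: ω = 3284.2105×36/90 = 1313.6842 rpm, sense flips to −
signed output speed = -1313.6842 rpm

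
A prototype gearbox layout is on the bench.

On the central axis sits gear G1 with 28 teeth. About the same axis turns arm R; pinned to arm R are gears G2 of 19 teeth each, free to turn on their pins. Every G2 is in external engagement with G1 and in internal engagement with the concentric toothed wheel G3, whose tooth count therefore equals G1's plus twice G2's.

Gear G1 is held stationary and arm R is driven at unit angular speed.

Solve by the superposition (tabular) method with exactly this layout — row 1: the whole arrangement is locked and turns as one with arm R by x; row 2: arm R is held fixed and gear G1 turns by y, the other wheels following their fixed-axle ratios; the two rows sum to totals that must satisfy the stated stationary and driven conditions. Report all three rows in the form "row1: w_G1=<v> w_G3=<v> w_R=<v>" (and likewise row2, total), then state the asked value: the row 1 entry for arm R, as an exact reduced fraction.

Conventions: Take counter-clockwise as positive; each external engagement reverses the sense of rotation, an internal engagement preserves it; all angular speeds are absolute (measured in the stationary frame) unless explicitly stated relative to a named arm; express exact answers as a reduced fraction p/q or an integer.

row1: w_G1=1 w_G3=1 w_R=1
row2: w_G1=-1 w_G3=14/33 w_R=0
total: w_G1=0 w_G3=47/33 w_R=1
asked value: 1

recognized (axles ride arm R): planetary set, 28/19/66 teeth
row 1: whole set turns with the arm by x
superposition row 2 [arm held]: sun y, ring −(28/66)·y, arm 0
boundary: total ω_sun = x + y = 0 and total ω_arm = x = 1  ⇒  y = -1, x = 1
row 2 ring = −(28/66)·(-1) = 14/33
totals (row 1 + row 2): sun 1 + (-1) = 0, ring 1 + 14/33 = 47/33, arm 1 + 0 = 1
asked cell (row1, arm) = 1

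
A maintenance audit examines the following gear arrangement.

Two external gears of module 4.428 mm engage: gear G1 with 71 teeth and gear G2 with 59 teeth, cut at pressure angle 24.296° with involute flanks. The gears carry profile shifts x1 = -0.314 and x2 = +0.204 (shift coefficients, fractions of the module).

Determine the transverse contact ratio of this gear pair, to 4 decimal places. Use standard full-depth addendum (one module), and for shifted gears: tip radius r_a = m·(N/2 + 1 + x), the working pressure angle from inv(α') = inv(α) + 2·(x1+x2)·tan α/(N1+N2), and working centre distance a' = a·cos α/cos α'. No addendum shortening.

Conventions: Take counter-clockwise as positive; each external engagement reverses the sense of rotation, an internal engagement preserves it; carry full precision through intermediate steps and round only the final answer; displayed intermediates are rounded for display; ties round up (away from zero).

1.5905

class = single-mesh tooth geometry [involute pair 71T × 59T, m = 4.428]
base radii: r_b1 = 143.271642, r_b2 = 119.056717
tip radii: r_a1 = 160.231608, r_a2 = 135.957312
inv(α') = inv(24.296°) + 2·(-0.314+0.204)·tan α/(71+59) = 0.02662411  ⇒  α' = 24.07903°
a' = a·cos α / cos α' = 287.8200·cos 24.296°/cos 24.07903° = 287.330871
action lengths: √(r_a1²−r_b1²) = 71.745416, √(r_a2²−r_b2²) = 65.649744
base pitch p_b = π·m·cos α = 12.678905
CR = (71.745416 + 65.649744 − 287.330871·sin 24.07903°)/12.678905 = 1.590453
contact ratio ≈ 1.5905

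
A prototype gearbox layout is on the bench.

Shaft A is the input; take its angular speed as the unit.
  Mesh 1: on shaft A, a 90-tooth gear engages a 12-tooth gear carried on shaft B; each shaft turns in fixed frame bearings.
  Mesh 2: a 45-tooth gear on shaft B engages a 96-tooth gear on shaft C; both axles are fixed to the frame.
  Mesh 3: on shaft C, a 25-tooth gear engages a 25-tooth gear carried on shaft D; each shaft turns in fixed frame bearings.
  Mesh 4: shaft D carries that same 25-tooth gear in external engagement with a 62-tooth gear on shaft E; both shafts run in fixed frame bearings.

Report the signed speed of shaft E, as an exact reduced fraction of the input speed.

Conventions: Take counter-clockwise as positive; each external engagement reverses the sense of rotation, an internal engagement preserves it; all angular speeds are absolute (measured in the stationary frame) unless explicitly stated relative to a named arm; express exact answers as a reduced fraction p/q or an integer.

5625/3968

4-mesh fixed-axis compound train (all bearings frame-fixed)
mesh 1 [90T→12T]: |ω|/ω_in = 1×90/12 = 15/2, sense flips to −
mesh 2 [45T→96T]: |ω|/ω_in = (15/2)×45/96 = 225/64, sense flips to +
mesh 3 [25T→25T]: |ω|/ω_in = (225/64)×25/25 = 225/64, sense flips to −
mesh 4 [25T→62T]: |ω|/ω_in = (225/64)×25/62 = 5625/3968, sense flips to +
signed output speed (× input speed) = 5625/3968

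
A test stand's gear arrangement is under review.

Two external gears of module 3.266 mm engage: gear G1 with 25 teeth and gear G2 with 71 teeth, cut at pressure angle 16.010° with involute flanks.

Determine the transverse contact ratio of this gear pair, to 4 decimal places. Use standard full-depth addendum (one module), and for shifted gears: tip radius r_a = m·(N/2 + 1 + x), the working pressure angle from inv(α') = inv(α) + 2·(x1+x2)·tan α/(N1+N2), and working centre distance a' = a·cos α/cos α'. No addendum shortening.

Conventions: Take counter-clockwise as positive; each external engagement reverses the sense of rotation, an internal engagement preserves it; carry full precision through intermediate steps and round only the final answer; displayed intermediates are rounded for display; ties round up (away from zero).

1.9448

class = single-mesh tooth geometry [involute pair 25T × 71T, m = 3.266]
base radii: r_b1 = 39.241544, r_b2 = 111.445985
tip radii: r_a1 = 44.091000, r_a2 = 119.209000
no profile shift: α' = α, a' = a
action lengths: √(r_a1²−r_b1²) = 20.102674, √(r_a2²−r_b2²) = 42.315222
base pitch p_b = π·m·cos α = 9.862476
CR = (20.102674 + 42.315222 − 156.768000·sin 16.01000°)/9.862476 = 1.944793
contact ratio ≈ 1.9448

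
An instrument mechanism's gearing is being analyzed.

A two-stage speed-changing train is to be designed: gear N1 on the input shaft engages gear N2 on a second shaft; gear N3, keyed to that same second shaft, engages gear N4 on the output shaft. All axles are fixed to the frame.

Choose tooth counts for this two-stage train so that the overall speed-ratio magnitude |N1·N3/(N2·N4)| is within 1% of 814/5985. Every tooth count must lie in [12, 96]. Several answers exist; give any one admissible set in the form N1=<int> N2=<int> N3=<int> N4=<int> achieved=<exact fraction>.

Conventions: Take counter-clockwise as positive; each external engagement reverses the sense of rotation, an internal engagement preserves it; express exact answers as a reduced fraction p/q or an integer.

N1=22 N2=63 N3=37 N4=95 achieved=814/5985

design class (target 814/5985): fixed-axis compound train
target = 814/5985 in lowest terms: an exact hit needs N1·N3 = k·814 and N2·N4 = k·5985 for one integer k, every count in [12, 96]; additionally prefer no 1:1 stage (N1 ≠ N2, N3 ≠ N4)
k = 1: N1·N3 = 814 = 22·37, N2·N4 = 5985 = 63·95
achieved = 22·37/(63·95) = 814/5985; |achieved − target| = 0 ≤ 407/299250 ✓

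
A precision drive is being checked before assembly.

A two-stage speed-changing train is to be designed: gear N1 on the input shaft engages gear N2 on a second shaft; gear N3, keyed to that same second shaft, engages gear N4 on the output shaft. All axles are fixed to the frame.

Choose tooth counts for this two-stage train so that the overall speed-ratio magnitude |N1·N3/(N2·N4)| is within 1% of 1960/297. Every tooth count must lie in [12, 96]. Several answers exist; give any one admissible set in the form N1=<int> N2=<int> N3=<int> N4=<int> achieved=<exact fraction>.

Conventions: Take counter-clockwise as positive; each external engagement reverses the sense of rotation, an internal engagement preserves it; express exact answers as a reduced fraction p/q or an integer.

N1=49 N2=18 N3=80 N4=33 achieved=1960/297

class = fixed-axis compound train [2-stage, 1960/297 wanted]
target = 1960/297 in lowest terms: an exact hit needs N1·N3 = k·1960 and N2·N4 = k·297 for one integer k, every count in [12, 96]; additionally prefer no 1:1 stage (N1 ≠ N2, N3 ≠ N4)
k = 1: no 1:1-free in-range split of k·1960 and k·297 into factor pairs; take k = 2
k = 2: N1·N3 = 3920 = 49·80, N2·N4 = 594 = 18·33
achieved = 49·80/(18·33) = 1960/297; |achieved − target| = 0 ≤ 98/1485 ✓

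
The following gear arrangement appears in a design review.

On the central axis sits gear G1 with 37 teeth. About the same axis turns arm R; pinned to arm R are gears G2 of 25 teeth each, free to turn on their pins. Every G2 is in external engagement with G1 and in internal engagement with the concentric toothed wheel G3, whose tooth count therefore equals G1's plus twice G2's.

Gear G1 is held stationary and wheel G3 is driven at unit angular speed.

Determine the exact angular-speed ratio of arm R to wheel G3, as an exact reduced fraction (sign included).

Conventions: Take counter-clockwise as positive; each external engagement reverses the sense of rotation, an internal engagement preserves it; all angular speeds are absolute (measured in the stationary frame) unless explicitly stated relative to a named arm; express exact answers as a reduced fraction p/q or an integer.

87/124

recognized (axles ride arm R): planetary set, 37/25/87 teeth
ring teeth: 37 + 2·25 = 87
37(ω_sun−ω_arm) = −87(ω_ring−ω_arm),  ω_sun = 0, ω_ring = 1
37(0−ω_arm) = −87(1−ω_arm)  ⇒  124·ω_arm = 87  ⇒  ω_arm = 87/124
ω_out/ω_in = 87/124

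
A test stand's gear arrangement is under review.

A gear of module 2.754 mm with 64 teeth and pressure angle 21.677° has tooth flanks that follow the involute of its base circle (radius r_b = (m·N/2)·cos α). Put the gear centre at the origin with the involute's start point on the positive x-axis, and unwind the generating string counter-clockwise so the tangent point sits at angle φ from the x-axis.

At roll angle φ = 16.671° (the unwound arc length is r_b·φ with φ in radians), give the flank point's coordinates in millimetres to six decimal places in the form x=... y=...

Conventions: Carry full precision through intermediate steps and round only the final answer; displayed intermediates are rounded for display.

recognized (one wheel, involute flank): single-mesh tooth geometry, m = 2.754, N = 64
pitch radius r_p = m·N/2 = 2.754·64/2 = 88.128000
base radius r_b = r_p·cos α = 88.128000·cos 21.677° = 81.895669
roll angle φ = 16.671° = 0.29096384 rad
x = r_b·(cos φ + φ·sin φ) = 85.289284
y = r_b·(sin φ − φ·cos φ) = 0.666769

x=85.289284 y=0.666769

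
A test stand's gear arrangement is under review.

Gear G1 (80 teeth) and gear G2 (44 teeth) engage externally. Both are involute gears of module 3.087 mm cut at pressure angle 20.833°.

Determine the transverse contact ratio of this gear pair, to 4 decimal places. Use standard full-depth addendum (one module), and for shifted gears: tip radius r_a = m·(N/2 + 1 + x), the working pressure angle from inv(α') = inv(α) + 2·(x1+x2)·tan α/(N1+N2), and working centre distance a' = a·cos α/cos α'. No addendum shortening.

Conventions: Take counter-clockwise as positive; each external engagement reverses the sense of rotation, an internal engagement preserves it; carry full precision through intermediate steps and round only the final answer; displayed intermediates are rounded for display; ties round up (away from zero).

1.7335

topology: single-mesh involute geometry — m = 3.087, 80T/44T pair
base radii: r_b1 = 115.407000, r_b2 = 63.473850
tip radii: r_a1 = 126.567000, r_a2 = 71.001000
no profile shift: α' = α, a' = a
action lengths: √(r_a1²−r_b1²) = 51.965659, √(r_a2²−r_b2²) = 31.815285
base pitch p_b = π·m·cos α = 9.064045
CR = (51.965659 + 31.815285 − 191.394000·sin 20.83300°)/9.064045 = 1.733505
contact ratio ≈ 1.7335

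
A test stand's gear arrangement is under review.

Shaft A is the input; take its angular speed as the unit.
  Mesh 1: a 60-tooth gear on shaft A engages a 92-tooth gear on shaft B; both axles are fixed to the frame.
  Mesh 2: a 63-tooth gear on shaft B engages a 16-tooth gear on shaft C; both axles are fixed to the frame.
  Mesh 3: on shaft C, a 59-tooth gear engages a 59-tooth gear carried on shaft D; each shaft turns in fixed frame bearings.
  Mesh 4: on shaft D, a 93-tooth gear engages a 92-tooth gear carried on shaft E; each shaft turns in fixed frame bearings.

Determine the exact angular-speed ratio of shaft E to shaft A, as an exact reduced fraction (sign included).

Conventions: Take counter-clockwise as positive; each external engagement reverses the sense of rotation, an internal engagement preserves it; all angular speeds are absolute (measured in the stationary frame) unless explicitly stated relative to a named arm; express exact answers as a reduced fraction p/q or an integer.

class = fixed-axis compound train [4 meshes; 4 ratios multiply, 4 sense flips]
mesh 1 [60T→92T]: running ratio 15/23, sense −
mesh 2 [63T→16T]: running ratio 945/368, sense +
mesh 3 [59T→59T]: running ratio 945/368, sense −
mesh 4 [93T→92T]: running ratio 87885/33856, sense +
ω_out/ω_in = 87885/33856

87885/33856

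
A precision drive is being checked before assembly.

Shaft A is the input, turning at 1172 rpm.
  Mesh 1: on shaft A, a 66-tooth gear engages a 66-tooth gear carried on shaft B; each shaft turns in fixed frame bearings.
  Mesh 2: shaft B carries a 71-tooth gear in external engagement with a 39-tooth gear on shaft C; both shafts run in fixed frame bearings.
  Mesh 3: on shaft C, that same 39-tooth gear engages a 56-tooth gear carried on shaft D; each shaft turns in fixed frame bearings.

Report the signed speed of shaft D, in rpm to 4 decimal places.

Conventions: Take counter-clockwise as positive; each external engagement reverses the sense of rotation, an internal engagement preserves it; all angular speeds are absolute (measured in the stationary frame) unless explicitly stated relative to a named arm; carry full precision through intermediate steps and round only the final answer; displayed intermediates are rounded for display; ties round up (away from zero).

-1485.9286 rpm

3-mesh fixed-axis compound train (all bearings frame-fixed)
mesh 1 [66T→66T]: ω = 1172.0000×66/66 = 1172.0000 rpm, sense flips to −
mesh 2 [71T→39T]: ω = 1172.0000×71/39 = 2133.6410 rpm, sense flips to +
mesh 3 [39T→56T]: ω = 2133.6410×39/56 = 1485.9286 rpm, sense flips to −
signed output speed = -1485.9286 rpm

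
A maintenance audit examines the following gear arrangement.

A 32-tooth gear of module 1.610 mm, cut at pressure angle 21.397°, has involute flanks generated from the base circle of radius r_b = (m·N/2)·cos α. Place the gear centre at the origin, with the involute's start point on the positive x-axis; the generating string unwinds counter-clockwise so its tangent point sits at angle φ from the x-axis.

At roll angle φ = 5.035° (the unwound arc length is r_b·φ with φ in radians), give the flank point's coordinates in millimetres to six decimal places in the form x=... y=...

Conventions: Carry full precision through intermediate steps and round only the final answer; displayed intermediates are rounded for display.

x=24.076920 y=0.005421

class = single-mesh tooth geometry [base-circle involute, m = 1.610, 32T]
pitch radius r_p = m·N/2 = 1.610·32/2 = 25.760000
base radius r_b = r_p·cos α = 25.760000·cos 21.397° = 23.984490
roll angle φ = 5.035° = 0.08787733 rad
x = r_b·(cos φ + φ·sin φ) = 24.076920
y = r_b·(sin φ − φ·cos φ) = 0.005421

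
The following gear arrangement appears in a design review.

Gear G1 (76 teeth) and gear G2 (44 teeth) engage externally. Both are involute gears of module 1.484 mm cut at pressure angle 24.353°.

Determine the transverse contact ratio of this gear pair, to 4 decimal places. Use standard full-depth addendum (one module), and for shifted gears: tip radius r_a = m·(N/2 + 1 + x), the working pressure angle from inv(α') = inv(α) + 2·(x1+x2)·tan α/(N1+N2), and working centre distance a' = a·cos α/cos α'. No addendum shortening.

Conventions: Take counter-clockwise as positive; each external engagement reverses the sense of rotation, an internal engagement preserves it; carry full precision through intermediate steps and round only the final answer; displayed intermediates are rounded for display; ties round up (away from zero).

single-mesh involute tooth geometry (76T engaging 44T at module 1.484)
base radii: r_b1 = 51.374365, r_b2 = 29.743054
tip radii: r_a1 = 57.876000, r_a2 = 34.132000
no profile shift: α' = α, a' = a
action lengths: √(r_a1²−r_b1²) = 26.651566, √(r_a2²−r_b2²) = 16.743482
base pitch p_b = π·m·cos α = 4.247298
CR = (26.651566 + 16.743482 − 89.040000·sin 24.35300°)/4.247298 = 1.572472
contact ratio ≈ 1.5725

1.5725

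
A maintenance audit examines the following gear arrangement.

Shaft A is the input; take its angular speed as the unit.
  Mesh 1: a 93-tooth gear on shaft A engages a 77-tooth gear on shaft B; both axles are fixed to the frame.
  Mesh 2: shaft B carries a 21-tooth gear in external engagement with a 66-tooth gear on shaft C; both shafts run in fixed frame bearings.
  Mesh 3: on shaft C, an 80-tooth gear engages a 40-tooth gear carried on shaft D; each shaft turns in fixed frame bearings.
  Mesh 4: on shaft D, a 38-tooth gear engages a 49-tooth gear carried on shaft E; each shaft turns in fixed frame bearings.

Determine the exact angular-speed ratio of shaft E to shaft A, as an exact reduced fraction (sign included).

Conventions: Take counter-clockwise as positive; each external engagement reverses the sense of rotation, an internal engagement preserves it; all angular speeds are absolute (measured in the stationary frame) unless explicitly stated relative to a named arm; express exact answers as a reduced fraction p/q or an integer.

3534/5929

class = fixed-axis compound train [4 meshes; 4 ratios multiply, 4 sense flips]
mesh 1 [93T→77T]: running ratio 93/77, sense −
mesh 2 [21T→66T]: running ratio 93/242, sense +
mesh 3 [80T→40T]: running ratio 93/121, sense −
mesh 4 [38T→49T]: running ratio 3534/5929, sense +
ω_out/ω_in = 3534/5929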